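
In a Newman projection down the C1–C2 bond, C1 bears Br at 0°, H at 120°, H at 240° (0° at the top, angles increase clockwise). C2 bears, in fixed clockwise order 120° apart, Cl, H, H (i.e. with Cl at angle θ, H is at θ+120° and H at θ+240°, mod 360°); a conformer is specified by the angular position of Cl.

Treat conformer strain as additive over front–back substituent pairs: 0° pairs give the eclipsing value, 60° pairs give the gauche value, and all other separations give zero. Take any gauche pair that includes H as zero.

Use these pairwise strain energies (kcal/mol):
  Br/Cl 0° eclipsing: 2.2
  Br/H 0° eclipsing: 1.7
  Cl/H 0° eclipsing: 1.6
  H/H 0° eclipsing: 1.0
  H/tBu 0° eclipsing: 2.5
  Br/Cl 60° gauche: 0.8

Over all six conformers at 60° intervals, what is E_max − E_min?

Cl at 0° (eclipsed): Br(0°)/Cl(0°) eclipsed 2.2; H(120°)/H(120°) eclipsed 1.0; H(240°)/H(240°) eclipsed 1.0 → 4.2 kcal/mol.
Cl at 60° (staggered): Br(0°)/Cl(60°) gauche 0.8 → 0.8 kcal/mol.
Cl at 120° (eclipsed): Br(0°)/H(0°) eclipsed 1.7; H(120°)/Cl(120°) eclipsed 1.6; H(240°)/H(240°) eclipsed 1.0 → 4.3 kcal/mol.
Cl at 180° (staggered): no non-H gauche contacts → 0.0 kcal/mol.
Cl at 240° (eclipsed): Br(0°)/H(0°) eclipsed 1.7; H(120°)/H(120°) eclipsed 1.0; H(240°)/Cl(240°) eclipsed 1.6 → 4.3 kcal/mol.
Cl at 300° (staggered): Br(0°)/Cl(300°) gauche 0.8 → 0.8 kcal/mol.
Max at 120° (4.3 kcal/mol), min at 180° (0.0 kcal/mol); barrier = 4.3 kcal/mol.

4.3 kcal/mol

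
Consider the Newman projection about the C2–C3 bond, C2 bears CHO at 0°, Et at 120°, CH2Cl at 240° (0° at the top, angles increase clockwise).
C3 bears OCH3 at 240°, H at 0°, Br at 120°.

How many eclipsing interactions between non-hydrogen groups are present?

2

Non-H eclipsing pairs: Et(120°)/Br(120°); CH2Cl(240°)/OCH3(240°) — 2 interactions.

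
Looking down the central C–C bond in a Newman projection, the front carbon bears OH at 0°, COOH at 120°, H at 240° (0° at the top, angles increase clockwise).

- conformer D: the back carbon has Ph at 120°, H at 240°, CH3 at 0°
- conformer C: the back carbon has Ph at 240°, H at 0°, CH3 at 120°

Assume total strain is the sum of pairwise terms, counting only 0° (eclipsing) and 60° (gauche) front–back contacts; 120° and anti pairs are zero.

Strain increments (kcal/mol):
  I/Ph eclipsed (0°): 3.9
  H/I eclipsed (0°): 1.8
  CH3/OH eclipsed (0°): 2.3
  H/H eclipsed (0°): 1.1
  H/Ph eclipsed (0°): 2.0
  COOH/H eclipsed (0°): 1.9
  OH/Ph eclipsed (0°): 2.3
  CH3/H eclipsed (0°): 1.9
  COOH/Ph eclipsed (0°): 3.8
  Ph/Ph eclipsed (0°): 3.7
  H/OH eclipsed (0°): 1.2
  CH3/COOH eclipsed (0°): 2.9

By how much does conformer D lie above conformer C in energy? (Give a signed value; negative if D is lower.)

+1.1 kcal/mol

D (eclipsed): OH(0°)/CH3(0°) eclipsed 2.3; COOH(120°)/Ph(120°) eclipsed 3.8; H(240°)/H(240°) eclipsed 1.1 → 7.2 kcal/mol.
C (eclipsed): OH(0°)/H(0°) eclipsed 1.2; COOH(120°)/CH3(120°) eclipsed 2.9; H(240°)/Ph(240°) eclipsed 2.0 → 6.1 kcal/mol.
E(D) − E(C) = 7.2 − 6.1 = +1.1 kcal/mol.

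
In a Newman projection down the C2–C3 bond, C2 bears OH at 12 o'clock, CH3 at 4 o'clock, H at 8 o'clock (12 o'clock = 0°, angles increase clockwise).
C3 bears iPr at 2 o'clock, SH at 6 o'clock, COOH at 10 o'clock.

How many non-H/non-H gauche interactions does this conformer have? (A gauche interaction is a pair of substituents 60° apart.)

4

Non-H gauche pairs: OH(0°)/iPr(60°); OH(0°)/COOH(300°); CH3(120°)/iPr(60°); CH3(120°)/SH(180°) — 4 interactions.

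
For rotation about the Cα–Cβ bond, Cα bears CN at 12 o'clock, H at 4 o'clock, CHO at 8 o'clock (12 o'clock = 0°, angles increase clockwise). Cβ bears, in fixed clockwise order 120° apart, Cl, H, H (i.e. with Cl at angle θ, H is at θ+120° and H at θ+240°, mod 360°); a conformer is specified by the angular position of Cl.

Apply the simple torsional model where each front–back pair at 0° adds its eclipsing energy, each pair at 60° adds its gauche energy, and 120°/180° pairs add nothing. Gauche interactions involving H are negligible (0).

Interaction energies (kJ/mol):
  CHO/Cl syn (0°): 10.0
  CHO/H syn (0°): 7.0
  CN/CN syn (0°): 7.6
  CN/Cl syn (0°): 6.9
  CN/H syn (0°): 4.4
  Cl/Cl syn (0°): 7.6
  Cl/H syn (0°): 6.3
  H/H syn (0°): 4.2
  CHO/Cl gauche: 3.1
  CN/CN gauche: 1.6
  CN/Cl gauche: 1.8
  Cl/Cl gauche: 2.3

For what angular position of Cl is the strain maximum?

Cl at 0° (eclipsed): CN(0°)/Cl(0°) eclipsed 6.9; H(120°)/H(120°) eclipsed 4.2; CHO(240°)/H(240°) eclipsed 7.0 → 18.1 kJ/mol.
Cl at 60° (staggered): CN(0°)/Cl(60°) gauche 1.8 → 1.8 kJ/mol.
Cl at 120° (eclipsed): CN(0°)/H(0°) eclipsed 4.4; H(120°)/Cl(120°) eclipsed 6.3; CHO(240°)/H(240°) eclipsed 7.0 → 17.7 kJ/mol.
Cl at 180° (staggered): CHO(240°)/Cl(180°) gauche 3.1 → 3.1 kJ/mol.
Cl at 240° (eclipsed): CN(0°)/H(0°) eclipsed 4.4; H(120°)/H(120°) eclipsed 4.2; CHO(240°)/Cl(240°) eclipsed 10.0 → 18.6 kJ/mol.
Cl at 300° (staggered): CN(0°)/Cl(300°) gauche 1.8; CHO(240°)/Cl(300°) gauche 3.1 → 4.9 kJ/mol.
The maximum (18.6 kJ/mol) occurs with Cl at 240°.

240°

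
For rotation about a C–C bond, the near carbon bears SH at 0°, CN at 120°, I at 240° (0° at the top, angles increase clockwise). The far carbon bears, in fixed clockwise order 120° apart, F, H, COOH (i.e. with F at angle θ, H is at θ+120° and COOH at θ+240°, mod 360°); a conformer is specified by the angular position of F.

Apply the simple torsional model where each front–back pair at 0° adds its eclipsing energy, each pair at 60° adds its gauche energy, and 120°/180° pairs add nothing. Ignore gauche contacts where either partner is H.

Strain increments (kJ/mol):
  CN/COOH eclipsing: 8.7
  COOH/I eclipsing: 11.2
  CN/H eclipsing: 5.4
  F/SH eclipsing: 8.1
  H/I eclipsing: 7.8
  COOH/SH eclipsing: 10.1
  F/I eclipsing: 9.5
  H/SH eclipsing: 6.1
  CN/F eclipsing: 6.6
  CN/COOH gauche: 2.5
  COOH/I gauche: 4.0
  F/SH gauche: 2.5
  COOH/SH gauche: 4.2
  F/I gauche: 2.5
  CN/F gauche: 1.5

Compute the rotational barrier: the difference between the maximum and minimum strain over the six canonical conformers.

F at 0° (eclipsed): SH–F eclipsed, CN–H eclipsed, I–COOH eclipsed; 8.1 + 5.4 + 11.2 = 24.7 kJ/mol.
F at 60° (staggered): SH–F gauche, SH–COOH gauche, CN–F gauche, I–COOH gauche; 2.5 + 4.2 + 1.5 + 4.0 = 12.2 kJ/mol.
F at 120° (eclipsed): SH–COOH eclipsed, CN–F eclipsed, I–H eclipsed; 10.1 + 6.6 + 7.8 = 24.5 kJ/mol.
F at 180° (staggered): SH–COOH gauche, CN–F gauche, CN–COOH gauche, I–F gauche; 4.2 + 1.5 + 2.5 + 2.5 = 10.7 kJ/mol.
F at 240° (eclipsed): SH–H eclipsed, CN–COOH eclipsed, I–F eclipsed; 6.1 + 8.7 + 9.5 = 24.3 kJ/mol.
F at 300° (staggered): SH–F gauche, CN–COOH gauche, I–F gauche, I–COOH gauche; 2.5 + 2.5 + 2.5 + 4.0 = 11.5 kJ/mol.
Max at 0° (24.7 kJ/mol), min at 180° (10.7 kJ/mol); barrier = 14.0 kJ/mol.

14.0 kJ/mol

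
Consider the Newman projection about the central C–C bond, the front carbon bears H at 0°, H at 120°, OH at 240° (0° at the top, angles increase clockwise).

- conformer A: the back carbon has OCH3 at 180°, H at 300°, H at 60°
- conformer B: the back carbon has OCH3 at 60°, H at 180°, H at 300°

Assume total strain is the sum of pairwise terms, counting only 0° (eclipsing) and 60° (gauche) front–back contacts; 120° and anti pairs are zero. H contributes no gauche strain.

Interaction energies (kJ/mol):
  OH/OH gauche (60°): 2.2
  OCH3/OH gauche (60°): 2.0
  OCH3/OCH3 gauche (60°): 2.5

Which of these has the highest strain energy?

A (staggered): OH(240°)/OCH3(180°) gauche 2.0 → 2.0 kJ/mol.
B (staggered): no non-H gauche contacts → 0.0 kJ/mol.
A has the highest total (2.0 kJ/mol).

A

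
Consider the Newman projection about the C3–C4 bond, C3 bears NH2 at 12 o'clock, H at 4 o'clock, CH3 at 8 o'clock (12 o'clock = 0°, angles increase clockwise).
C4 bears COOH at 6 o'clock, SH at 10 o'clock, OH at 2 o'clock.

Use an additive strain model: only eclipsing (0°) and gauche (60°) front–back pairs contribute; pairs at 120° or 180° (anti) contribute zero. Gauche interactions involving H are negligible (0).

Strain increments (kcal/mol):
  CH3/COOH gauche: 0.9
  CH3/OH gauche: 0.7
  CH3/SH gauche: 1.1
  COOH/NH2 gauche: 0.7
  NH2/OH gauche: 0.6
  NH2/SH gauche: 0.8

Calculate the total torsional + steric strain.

This conformer (staggered): NH2(0°)/SH(300°) gauche 0.8; NH2(0°)/OH(60°) gauche 0.6; CH3(240°)/COOH(180°) gauche 0.9; CH3(240°)/SH(300°) gauche 1.1 → 3.4 kcal/mol.

3.4 kcal/mol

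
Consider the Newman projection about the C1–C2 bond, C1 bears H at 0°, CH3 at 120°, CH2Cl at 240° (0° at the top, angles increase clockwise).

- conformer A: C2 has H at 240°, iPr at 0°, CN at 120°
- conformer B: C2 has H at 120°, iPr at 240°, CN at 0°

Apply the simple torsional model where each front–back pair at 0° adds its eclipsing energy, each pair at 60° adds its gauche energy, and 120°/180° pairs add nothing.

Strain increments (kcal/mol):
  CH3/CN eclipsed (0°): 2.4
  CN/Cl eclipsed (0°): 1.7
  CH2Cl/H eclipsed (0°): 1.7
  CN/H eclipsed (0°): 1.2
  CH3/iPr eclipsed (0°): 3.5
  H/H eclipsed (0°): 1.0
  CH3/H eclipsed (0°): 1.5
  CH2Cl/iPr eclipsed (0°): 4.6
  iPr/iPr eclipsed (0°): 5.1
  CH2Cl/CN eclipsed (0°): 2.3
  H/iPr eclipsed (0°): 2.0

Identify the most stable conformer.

A (eclipsed): H–iPr eclipsed, CH3–CN eclipsed, CH2Cl–H eclipsed; 2.0 + 2.4 + 1.7 = 6.1 kcal/mol.
B (eclipsed): H–CN eclipsed, CH3–H eclipsed, CH2Cl–iPr eclipsed; 1.2 + 1.5 + 4.6 = 7.3 kcal/mol.
A has the lowest total (6.1 kcal/mol).

A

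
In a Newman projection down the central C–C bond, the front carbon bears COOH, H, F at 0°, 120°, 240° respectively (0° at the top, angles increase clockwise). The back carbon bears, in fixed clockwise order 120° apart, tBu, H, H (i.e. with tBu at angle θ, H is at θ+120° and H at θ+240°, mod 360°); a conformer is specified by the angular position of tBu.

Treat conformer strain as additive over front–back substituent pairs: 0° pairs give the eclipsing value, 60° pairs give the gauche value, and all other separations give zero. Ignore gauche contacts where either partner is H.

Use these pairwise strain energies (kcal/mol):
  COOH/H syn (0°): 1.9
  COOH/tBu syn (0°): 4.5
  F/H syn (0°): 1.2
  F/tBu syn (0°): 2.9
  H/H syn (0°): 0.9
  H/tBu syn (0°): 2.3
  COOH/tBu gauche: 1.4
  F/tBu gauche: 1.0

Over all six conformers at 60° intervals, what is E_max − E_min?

tBu at 0° (eclipsed): COOH–tBu eclipsed, H–H eclipsed, F–H eclipsed; 4.5 + 0.9 + 1.2 = 6.6 kcal/mol.
tBu at 60° (staggered): COOH–tBu gauche; 1.4 = 1.4 kcal/mol.
tBu at 120° (eclipsed): COOH–H eclipsed, H–tBu eclipsed, F–H eclipsed; 1.9 + 2.3 + 1.2 = 5.4 kcal/mol.
tBu at 180° (staggered): F–tBu gauche; 1.0 = 1.0 kcal/mol.
tBu at 240° (eclipsed): COOH–H eclipsed, H–H eclipsed, F–tBu eclipsed; 1.9 + 0.9 + 2.9 = 5.7 kcal/mol.
tBu at 300° (staggered): COOH–tBu gauche, F–tBu gauche; 1.4 + 1.0 = 2.4 kcal/mol.
Max at 0° (6.6 kcal/mol), min at 180° (1.0 kcal/mol); barrier = 5.6 kcal/mol.

5.6 kcal/mol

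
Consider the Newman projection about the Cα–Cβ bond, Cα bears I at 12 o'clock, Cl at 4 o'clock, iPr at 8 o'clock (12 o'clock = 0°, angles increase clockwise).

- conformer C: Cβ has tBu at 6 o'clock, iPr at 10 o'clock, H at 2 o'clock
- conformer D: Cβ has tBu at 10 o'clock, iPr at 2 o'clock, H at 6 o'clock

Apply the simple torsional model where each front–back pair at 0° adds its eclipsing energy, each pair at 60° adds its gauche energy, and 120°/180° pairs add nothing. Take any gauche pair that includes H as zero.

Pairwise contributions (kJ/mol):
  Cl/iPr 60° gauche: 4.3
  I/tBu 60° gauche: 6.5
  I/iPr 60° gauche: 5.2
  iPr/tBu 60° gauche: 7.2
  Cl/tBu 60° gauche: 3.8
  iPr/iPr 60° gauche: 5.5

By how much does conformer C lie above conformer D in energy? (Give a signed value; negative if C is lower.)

C is staggered. I at 0° is gauche with iPr at 300° (5.2); Cl at 120° is gauche with tBu at 180° (3.8); iPr at 240° is gauche with tBu at 180° (7.2); iPr at 240° is gauche with iPr at 300° (5.5). Total 21.7 kJ/mol.
D is staggered. I at 0° is gauche with tBu at 300° (6.5); I at 0° is gauche with iPr at 60° (5.2); Cl at 120° is gauche with iPr at 60° (4.3); iPr at 240° is gauche with tBu at 300° (7.2). Total 23.2 kJ/mol.
E(C) − E(D) = 21.7 − 23.2 = -1.5 kJ/mol.

-1.5 kJ/mol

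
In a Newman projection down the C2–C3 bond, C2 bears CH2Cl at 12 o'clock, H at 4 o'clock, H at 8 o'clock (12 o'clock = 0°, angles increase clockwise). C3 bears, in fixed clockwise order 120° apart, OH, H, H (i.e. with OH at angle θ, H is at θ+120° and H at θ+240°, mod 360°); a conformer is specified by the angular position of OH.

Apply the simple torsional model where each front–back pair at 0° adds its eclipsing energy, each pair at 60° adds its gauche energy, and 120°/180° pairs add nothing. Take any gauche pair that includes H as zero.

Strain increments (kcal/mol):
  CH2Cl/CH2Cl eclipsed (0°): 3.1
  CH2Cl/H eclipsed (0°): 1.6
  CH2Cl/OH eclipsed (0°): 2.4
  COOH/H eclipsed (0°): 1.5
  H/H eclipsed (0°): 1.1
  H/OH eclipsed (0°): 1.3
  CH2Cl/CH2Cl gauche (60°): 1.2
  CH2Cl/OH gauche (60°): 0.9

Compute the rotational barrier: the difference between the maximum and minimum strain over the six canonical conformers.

4.6 kcal/mol

OH at 0° (eclipsed): CH2Cl(0°)/OH(0°) eclipsed 2.4; H(120°)/H(120°) eclipsed 1.1; H(240°)/H(240°) eclipsed 1.1 → 4.6 kcal/mol.
OH at 60° (staggered): CH2Cl(0°)/OH(60°) gauche 0.9 → 0.9 kcal/mol.
OH at 120° (eclipsed): CH2Cl(0°)/H(0°) eclipsed 1.6; H(120°)/OH(120°) eclipsed 1.3; H(240°)/H(240°) eclipsed 1.1 → 4.0 kcal/mol.
OH at 180° (staggered): no non-H gauche contacts → 0.0 kcal/mol.
OH at 240° (eclipsed): CH2Cl(0°)/H(0°) eclipsed 1.6; H(120°)/H(120°) eclipsed 1.1; H(240°)/OH(240°) eclipsed 1.3 → 4.0 kcal/mol.
OH at 300° (staggered): CH2Cl(0°)/OH(300°) gauche 0.9 → 0.9 kcal/mol.
Max at 0° (4.6 kcal/mol), min at 180° (0.0 kcal/mol); barrier = 4.6 kcal/mol.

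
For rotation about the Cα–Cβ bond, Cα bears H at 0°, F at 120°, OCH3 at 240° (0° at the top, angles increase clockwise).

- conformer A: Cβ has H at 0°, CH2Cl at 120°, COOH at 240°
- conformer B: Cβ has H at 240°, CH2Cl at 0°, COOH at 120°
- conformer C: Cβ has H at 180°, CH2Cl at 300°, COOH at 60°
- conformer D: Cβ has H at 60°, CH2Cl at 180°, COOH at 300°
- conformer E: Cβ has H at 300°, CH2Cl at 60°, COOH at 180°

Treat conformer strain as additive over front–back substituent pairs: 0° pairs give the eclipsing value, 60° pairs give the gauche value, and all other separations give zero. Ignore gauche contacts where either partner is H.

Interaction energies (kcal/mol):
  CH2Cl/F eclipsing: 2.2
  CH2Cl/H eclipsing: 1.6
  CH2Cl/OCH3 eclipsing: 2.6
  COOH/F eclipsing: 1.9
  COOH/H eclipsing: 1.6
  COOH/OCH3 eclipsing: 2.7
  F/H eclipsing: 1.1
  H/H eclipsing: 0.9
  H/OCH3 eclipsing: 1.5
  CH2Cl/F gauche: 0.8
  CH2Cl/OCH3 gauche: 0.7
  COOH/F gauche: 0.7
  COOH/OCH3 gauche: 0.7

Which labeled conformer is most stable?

C

A is eclipsed. H at 0° is eclipsed with H at 0° (0.9); F at 120° is eclipsed with CH2Cl at 120° (2.2); OCH3 at 240° is eclipsed with COOH at 240° (2.7). Total 5.8 kcal/mol.
B is eclipsed. H at 0° is eclipsed with CH2Cl at 0° (1.6); F at 120° is eclipsed with COOH at 120° (1.9); OCH3 at 240° is eclipsed with H at 240° (1.5). Total 5.0 kcal/mol.
C is staggered. F at 120° is gauche with COOH at 60° (0.7); OCH3 at 240° is gauche with CH2Cl at 300° (0.7). Total 1.4 kcal/mol.
D is staggered. F at 120° is gauche with CH2Cl at 180° (0.8); OCH3 at 240° is gauche with CH2Cl at 180° (0.7); OCH3 at 240° is gauche with COOH at 300° (0.7). Total 2.2 kcal/mol.
E is staggered. F at 120° is gauche with CH2Cl at 60° (0.8); F at 120° is gauche with COOH at 180° (0.7); OCH3 at 240° is gauche with COOH at 180° (0.7). Total 2.2 kcal/mol.
C has the lowest total (1.4 kcal/mol).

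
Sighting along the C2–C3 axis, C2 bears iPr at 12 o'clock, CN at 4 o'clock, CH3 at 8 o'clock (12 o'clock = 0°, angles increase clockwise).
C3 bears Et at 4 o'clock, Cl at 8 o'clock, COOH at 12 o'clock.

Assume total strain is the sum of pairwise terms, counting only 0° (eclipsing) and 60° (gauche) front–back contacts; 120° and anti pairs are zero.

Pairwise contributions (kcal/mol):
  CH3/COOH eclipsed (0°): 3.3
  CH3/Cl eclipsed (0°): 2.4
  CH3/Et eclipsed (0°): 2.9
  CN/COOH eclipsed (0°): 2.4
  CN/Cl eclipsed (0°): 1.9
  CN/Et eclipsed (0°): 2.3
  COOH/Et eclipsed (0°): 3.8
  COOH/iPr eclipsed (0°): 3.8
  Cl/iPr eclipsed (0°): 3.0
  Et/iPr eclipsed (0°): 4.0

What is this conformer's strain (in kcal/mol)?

This conformer (eclipsed): iPr(0°)/COOH(0°) eclipsed 3.8; CN(120°)/Et(120°) eclipsed 2.3; CH3(240°)/Cl(240°) eclipsed 2.4 → 8.5 kcal/mol.

8.5 kcal/mol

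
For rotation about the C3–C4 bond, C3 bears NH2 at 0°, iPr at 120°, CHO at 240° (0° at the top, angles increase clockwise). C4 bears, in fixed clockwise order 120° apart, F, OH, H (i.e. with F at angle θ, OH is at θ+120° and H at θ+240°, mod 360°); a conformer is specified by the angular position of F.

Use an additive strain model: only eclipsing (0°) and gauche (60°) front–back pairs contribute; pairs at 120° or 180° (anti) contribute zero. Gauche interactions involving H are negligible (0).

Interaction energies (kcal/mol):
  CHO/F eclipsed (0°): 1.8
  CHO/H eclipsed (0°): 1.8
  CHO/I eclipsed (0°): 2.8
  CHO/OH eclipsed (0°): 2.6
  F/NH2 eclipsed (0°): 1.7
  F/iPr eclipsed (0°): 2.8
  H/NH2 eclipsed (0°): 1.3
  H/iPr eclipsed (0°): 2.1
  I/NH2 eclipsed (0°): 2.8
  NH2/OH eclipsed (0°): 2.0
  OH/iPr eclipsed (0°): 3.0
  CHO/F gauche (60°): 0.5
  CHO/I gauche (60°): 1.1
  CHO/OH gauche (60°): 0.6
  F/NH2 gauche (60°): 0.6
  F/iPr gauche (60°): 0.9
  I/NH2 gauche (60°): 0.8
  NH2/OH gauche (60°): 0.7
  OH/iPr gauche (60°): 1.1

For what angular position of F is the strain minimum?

180°

F at 0° is eclipsed. NH2 at 0° is eclipsed with F at 0° (1.7); iPr at 120° is eclipsed with OH at 120° (3.0); CHO at 240° is eclipsed with H at 240° (1.8). Total 6.5 kcal/mol.
F at 60° is staggered. NH2 at 0° is gauche with F at 60° (0.6); iPr at 120° is gauche with F at 60° (0.9); iPr at 120° is gauche with OH at 180° (1.1); CHO at 240° is gauche with OH at 180° (0.6). Total 3.2 kcal/mol.
F at 120° is eclipsed. NH2 at 0° is eclipsed with H at 0° (1.3); iPr at 120° is eclipsed with F at 120° (2.8); CHO at 240° is eclipsed with OH at 240° (2.6). Total 6.7 kcal/mol.
F at 180° is staggered. NH2 at 0° is gauche with OH at 300° (0.7); iPr at 120° is gauche with F at 180° (0.9); CHO at 240° is gauche with F at 180° (0.5); CHO at 240° is gauche with OH at 300° (0.6). Total 2.7 kcal/mol.
F at 240° is eclipsed. NH2 at 0° is eclipsed with OH at 0° (2.0); iPr at 120° is eclipsed with H at 120° (2.1); CHO at 240° is eclipsed with F at 240° (1.8). Total 5.9 kcal/mol.
F at 300° is staggered. NH2 at 0° is gauche with F at 300° (0.6); NH2 at 0° is gauche with OH at 60° (0.7); iPr at 120° is gauche with OH at 60° (1.1); CHO at 240° is gauche with F at 300° (0.5). Total 2.9 kcal/mol.
The minimum (2.7 kcal/mol) occurs with F at 180°.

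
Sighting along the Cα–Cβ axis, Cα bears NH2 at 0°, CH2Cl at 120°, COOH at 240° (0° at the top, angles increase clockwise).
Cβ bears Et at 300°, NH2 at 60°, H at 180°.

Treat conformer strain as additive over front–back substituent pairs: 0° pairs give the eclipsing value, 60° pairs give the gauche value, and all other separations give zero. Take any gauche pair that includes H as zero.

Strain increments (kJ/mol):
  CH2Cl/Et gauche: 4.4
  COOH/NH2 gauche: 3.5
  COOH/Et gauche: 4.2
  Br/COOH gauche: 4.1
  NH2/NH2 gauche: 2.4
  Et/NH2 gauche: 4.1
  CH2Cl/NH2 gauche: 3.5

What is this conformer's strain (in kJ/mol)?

14.2 kJ/mol

This conformer (staggered): NH2(0°)/Et(300°) gauche 4.1; NH2(0°)/NH2(60°) gauche 2.4; CH2Cl(120°)/NH2(60°) gauche 3.5; COOH(240°)/Et(300°) gauche 4.2 → 14.2 kJ/mol.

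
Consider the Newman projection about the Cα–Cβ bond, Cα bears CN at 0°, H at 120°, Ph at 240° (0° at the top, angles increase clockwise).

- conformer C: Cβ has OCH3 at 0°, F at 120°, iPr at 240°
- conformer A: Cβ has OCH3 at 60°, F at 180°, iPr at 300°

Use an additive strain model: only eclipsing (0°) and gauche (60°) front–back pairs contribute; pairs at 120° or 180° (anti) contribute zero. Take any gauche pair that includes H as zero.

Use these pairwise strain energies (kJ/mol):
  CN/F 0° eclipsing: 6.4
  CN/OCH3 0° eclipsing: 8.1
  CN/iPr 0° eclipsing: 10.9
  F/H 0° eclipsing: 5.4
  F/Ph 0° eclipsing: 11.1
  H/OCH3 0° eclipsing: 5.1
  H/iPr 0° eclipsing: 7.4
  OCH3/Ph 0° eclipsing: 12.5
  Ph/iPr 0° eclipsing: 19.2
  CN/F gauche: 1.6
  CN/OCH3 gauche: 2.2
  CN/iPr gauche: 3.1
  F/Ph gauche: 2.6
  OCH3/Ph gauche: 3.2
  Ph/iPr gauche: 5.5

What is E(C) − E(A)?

C is eclipsed. CN at 0° is eclipsed with OCH3 at 0° (8.1); H at 120° is eclipsed with F at 120° (5.4); Ph at 240° is eclipsed with iPr at 240° (19.2). Total 32.7 kJ/mol.
A is staggered. CN at 0° is gauche with OCH3 at 60° (2.2); CN at 0° is gauche with iPr at 300° (3.1); Ph at 240° is gauche with F at 180° (2.6); Ph at 240° is gauche with iPr at 300° (5.5). Total 13.4 kJ/mol.
E(C) − E(A) = 32.7 − 13.4 = +19.3 kJ/mol.

+19.3 kJ/mol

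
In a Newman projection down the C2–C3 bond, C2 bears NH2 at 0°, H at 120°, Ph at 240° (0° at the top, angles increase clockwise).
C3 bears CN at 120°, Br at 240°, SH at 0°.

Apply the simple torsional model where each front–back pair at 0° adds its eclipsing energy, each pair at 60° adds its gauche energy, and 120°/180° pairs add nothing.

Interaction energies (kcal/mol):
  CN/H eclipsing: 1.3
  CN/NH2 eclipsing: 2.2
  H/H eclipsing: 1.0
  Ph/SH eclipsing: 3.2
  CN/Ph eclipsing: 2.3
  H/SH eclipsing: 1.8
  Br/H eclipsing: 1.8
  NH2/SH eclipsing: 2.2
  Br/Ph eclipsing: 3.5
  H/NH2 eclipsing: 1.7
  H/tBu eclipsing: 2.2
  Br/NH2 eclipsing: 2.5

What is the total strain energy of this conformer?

This conformer (eclipsed): NH2–SH eclipsed, H–CN eclipsed, Ph–Br eclipsed; 2.2 + 1.3 + 3.5 = 7.0 kcal/mol.

7.0 kcal/mol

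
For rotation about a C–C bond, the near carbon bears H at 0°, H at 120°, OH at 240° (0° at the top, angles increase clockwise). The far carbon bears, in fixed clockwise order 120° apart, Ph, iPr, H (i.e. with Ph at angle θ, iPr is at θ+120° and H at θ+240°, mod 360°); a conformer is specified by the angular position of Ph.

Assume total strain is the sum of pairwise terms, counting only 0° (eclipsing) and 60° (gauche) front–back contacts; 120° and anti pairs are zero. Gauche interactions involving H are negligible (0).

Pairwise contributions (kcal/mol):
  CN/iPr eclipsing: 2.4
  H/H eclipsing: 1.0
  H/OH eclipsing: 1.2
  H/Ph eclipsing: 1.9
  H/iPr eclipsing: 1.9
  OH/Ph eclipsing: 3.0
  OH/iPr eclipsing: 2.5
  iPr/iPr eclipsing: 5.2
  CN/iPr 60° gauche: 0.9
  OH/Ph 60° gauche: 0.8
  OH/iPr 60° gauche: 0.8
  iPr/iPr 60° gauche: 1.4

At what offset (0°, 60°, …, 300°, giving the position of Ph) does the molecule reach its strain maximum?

240°

Ph at 0° (eclipsed): H(0°)/Ph(0°) eclipsed 1.9; H(120°)/iPr(120°) eclipsed 1.9; OH(240°)/H(240°) eclipsed 1.2 → 5.0 kcal/mol.
Ph at 60° (staggered): OH(240°)/iPr(180°) gauche 0.8 → 0.8 kcal/mol.
Ph at 120° (eclipsed): H(0°)/H(0°) eclipsed 1.0; H(120°)/Ph(120°) eclipsed 1.9; OH(240°)/iPr(240°) eclipsed 2.5 → 5.4 kcal/mol.
Ph at 180° (staggered): OH(240°)/Ph(180°) gauche 0.8; OH(240°)/iPr(300°) gauche 0.8 → 1.6 kcal/mol.
Ph at 240° (eclipsed): H(0°)/iPr(0°) eclipsed 1.9; H(120°)/H(120°) eclipsed 1.0; OH(240°)/Ph(240°) eclipsed 3.0 → 5.9 kcal/mol.
Ph at 300° (staggered): OH(240°)/Ph(300°) gauche 0.8 → 0.8 kcal/mol.
The maximum (5.9 kcal/mol) occurs with Ph at 240°.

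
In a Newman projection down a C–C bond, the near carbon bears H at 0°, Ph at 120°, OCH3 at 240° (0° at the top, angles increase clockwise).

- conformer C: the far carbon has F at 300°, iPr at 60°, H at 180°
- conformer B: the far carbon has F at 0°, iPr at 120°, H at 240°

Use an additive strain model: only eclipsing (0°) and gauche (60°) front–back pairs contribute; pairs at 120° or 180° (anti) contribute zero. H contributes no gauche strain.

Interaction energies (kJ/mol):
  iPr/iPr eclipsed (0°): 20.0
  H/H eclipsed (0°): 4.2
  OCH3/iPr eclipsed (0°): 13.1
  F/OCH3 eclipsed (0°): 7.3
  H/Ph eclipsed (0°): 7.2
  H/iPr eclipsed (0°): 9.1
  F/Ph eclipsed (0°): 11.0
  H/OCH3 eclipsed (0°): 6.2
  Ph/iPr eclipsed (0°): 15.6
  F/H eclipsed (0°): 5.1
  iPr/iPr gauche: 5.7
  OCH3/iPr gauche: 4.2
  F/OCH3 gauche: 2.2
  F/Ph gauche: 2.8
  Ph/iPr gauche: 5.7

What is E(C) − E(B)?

C is staggered. Ph at 120° is gauche with iPr at 60° (5.7); OCH3 at 240° is gauche with F at 300° (2.2). Total 7.9 kJ/mol.
B is eclipsed. H at 0° is eclipsed with F at 0° (5.1); Ph at 120° is eclipsed with iPr at 120° (15.6); OCH3 at 240° is eclipsed with H at 240° (6.2). Total 26.9 kJ/mol.
E(C) − E(B) = 7.9 − 26.9 = -19.0 kJ/mol.

-19.0 kJ/mol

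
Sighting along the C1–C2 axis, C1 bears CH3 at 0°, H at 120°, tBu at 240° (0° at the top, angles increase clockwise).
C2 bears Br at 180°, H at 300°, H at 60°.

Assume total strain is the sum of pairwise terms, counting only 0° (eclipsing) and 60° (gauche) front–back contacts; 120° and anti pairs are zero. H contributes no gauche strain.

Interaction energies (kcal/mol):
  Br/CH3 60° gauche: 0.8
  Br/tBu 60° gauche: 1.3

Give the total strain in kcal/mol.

This conformer (staggered): tBu(240°)/Br(180°) gauche 1.3 → 1.3 kcal/mol.

1.3 kcal/mol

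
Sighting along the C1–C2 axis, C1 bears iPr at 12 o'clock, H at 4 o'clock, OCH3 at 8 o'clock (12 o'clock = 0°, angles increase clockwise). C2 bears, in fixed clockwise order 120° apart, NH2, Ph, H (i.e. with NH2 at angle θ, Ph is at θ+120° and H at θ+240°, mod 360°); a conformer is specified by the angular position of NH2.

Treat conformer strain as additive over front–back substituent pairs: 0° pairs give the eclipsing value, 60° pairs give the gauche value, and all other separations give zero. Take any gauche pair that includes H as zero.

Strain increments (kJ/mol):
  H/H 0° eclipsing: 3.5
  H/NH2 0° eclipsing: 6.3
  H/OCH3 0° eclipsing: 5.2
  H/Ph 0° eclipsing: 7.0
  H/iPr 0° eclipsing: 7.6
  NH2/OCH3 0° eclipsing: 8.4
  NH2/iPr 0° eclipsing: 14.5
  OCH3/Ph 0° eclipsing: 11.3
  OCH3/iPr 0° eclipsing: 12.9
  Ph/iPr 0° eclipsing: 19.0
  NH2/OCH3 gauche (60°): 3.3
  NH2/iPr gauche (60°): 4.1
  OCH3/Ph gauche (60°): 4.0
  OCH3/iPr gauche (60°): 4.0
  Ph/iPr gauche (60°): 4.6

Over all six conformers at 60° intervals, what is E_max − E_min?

NH2 at 0° (eclipsed): iPr–NH2 eclipsed, H–Ph eclipsed, OCH3–H eclipsed; 14.5 + 7.0 + 5.2 = 26.7 kJ/mol.
NH2 at 60° (staggered): iPr–NH2 gauche, OCH3–Ph gauche; 4.1 + 4.0 = 8.1 kJ/mol.
NH2 at 120° (eclipsed): iPr–H eclipsed, H–NH2 eclipsed, OCH3–Ph eclipsed; 7.6 + 6.3 + 11.3 = 25.2 kJ/mol.
NH2 at 180° (staggered): iPr–Ph gauche, OCH3–NH2 gauche, OCH3–Ph gauche; 4.6 + 3.3 + 4.0 = 11.9 kJ/mol.
NH2 at 240° (eclipsed): iPr–Ph eclipsed, H–H eclipsed, OCH3–NH2 eclipsed; 19.0 + 3.5 + 8.4 = 30.9 kJ/mol.
NH2 at 300° (staggered): iPr–NH2 gauche, iPr–Ph gauche, OCH3–NH2 gauche; 4.1 + 4.6 + 3.3 = 12.0 kJ/mol.
Max at 240° (30.9 kJ/mol), min at 60° (8.1 kJ/mol); barrier = 22.8 kJ/mol.

22.8 kJ/mol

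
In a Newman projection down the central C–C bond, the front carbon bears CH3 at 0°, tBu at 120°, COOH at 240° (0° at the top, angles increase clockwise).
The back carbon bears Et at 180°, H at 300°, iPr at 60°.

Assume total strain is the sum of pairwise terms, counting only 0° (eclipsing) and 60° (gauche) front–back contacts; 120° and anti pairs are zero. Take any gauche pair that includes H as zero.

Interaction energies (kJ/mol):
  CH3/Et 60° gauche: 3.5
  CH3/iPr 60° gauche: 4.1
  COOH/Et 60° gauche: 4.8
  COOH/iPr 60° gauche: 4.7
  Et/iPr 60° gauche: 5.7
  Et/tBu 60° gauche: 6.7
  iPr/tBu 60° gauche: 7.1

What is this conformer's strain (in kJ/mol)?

22.7 kJ/mol

This conformer (staggered): CH3–iPr gauche, tBu–Et gauche, tBu–iPr gauche, COOH–Et gauche; 4.1 + 6.7 + 7.1 + 4.8 = 22.7 kJ/mol.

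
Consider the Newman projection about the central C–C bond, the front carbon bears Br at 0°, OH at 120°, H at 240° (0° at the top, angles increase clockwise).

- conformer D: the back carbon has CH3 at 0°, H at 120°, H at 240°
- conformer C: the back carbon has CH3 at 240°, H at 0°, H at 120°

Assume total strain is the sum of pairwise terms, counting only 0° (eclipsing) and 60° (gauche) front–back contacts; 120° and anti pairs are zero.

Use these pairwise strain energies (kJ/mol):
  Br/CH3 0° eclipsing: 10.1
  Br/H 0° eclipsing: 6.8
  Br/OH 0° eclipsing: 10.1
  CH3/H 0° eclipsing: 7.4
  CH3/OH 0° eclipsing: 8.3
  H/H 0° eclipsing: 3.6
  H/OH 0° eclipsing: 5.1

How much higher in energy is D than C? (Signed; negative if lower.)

D (eclipsed): Br–CH3 eclipsed, OH–H eclipsed, H–H eclipsed; 10.1 + 5.1 + 3.6 = 18.8 kJ/mol.
C (eclipsed): Br–H eclipsed, OH–H eclipsed, H–CH3 eclipsed; 6.8 + 5.1 + 7.4 = 19.3 kJ/mol.
E(D) − E(C) = 18.8 − 19.3 = -0.5 kJ/mol.

-0.5 kJ/mol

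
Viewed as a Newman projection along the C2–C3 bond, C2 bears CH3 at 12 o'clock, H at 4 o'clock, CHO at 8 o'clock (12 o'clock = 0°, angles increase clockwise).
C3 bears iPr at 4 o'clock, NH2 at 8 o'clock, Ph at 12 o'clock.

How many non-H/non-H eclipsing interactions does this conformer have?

2

Non-H eclipsing pairs: CH3(0°)/Ph(0°); CHO(240°)/NH2(240°) — 2 interactions.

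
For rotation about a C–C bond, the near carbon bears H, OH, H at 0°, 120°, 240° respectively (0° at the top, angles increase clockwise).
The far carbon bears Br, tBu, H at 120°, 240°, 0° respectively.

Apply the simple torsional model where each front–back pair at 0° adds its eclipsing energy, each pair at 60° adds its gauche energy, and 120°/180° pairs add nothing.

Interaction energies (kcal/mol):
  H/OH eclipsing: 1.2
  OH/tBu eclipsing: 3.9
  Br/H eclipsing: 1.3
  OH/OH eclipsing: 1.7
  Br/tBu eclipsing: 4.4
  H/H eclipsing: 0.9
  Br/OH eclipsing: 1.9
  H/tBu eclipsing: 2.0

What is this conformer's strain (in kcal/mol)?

4.8 kcal/mol

This conformer (eclipsed): H(0°)/H(0°) eclipsed 0.9; OH(120°)/Br(120°) eclipsed 1.9; H(240°)/tBu(240°) eclipsed 2.0 → 4.8 kcal/mol.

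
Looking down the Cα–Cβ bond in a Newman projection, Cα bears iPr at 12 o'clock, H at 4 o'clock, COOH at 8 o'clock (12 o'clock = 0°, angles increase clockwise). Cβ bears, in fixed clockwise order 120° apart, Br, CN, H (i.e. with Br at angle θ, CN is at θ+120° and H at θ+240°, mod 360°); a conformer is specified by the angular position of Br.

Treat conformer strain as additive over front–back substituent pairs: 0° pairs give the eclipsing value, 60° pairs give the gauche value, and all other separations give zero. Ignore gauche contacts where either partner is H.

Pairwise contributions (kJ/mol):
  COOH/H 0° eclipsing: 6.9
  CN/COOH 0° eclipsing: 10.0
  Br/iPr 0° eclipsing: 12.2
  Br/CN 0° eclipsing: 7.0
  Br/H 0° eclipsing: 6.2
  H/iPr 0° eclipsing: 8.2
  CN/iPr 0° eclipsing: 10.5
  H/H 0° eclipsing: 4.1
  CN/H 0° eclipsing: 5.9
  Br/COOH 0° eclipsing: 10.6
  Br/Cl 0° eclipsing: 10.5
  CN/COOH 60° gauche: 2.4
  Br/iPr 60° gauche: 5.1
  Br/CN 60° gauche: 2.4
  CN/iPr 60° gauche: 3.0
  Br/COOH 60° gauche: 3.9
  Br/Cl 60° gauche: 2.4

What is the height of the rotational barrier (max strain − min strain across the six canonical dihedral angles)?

Br at 0° is eclipsed. iPr at 0° is eclipsed with Br at 0° (12.2); H at 120° is eclipsed with CN at 120° (5.9); COOH at 240° is eclipsed with H at 240° (6.9). Total 25.0 kJ/mol.
Br at 60° is staggered. iPr at 0° is gauche with Br at 60° (5.1); COOH at 240° is gauche with CN at 180° (2.4). Total 7.5 kJ/mol.
Br at 120° is eclipsed. iPr at 0° is eclipsed with H at 0° (8.2); H at 120° is eclipsed with Br at 120° (6.2); COOH at 240° is eclipsed with CN at 240° (10.0). Total 24.4 kJ/mol.
Br at 180° is staggered. iPr at 0° is gauche with CN at 300° (3.0); COOH at 240° is gauche with Br at 180° (3.9); COOH at 240° is gauche with CN at 300° (2.4). Total 9.3 kJ/mol.
Br at 240° is eclipsed. iPr at 0° is eclipsed with CN at 0° (10.5); H at 120° is eclipsed with H at 120° (4.1); COOH at 240° is eclipsed with Br at 240° (10.6). Total 25.2 kJ/mol.
Br at 300° is staggered. iPr at 0° is gauche with Br at 300° (5.1); iPr at 0° is gauche with CN at 60° (3.0); COOH at 240° is gauche with Br at 300° (3.9). Total 12.0 kJ/mol.
Max at 240° (25.2 kJ/mol), min at 60° (7.5 kJ/mol); barrier = 17.7 kJ/mol.

17.7 kJ/mol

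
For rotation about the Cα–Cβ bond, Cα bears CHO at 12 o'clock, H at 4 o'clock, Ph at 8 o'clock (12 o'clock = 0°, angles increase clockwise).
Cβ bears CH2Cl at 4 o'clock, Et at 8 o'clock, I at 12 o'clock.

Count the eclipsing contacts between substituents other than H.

Non-H eclipsing pairs: CHO(0°)/I(0°); Ph(240°)/Et(240°) — 2 interactions.

2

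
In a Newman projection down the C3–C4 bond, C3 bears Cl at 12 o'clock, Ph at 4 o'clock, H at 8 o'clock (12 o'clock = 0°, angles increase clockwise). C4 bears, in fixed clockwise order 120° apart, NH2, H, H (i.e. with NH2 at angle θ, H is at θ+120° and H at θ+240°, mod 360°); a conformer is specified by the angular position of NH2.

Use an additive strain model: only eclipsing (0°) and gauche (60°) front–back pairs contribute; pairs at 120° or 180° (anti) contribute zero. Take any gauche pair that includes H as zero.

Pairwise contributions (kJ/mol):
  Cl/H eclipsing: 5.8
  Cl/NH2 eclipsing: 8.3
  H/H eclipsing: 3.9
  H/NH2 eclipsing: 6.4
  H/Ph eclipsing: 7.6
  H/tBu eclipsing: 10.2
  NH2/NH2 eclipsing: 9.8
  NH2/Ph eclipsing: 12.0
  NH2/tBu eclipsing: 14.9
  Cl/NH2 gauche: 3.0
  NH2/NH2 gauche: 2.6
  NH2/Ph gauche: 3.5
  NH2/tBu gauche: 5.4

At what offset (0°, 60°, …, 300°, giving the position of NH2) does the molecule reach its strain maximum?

120°

NH2 at 0° (eclipsed): Cl(0°)/NH2(0°) eclipsed 8.3; Ph(120°)/H(120°) eclipsed 7.6; H(240°)/H(240°) eclipsed 3.9 → 19.8 kJ/mol.
NH2 at 60° (staggered): Cl(0°)/NH2(60°) gauche 3.0; Ph(120°)/NH2(60°) gauche 3.5 → 6.5 kJ/mol.
NH2 at 120° (eclipsed): Cl(0°)/H(0°) eclipsed 5.8; Ph(120°)/NH2(120°) eclipsed 12.0; H(240°)/H(240°) eclipsed 3.9 → 21.7 kJ/mol.
NH2 at 180° (staggered): Ph(120°)/NH2(180°) gauche 3.5 → 3.5 kJ/mol.
NH2 at 240° (eclipsed): Cl(0°)/H(0°) eclipsed 5.8; Ph(120°)/H(120°) eclipsed 7.6; H(240°)/NH2(240°) eclipsed 6.4 → 19.8 kJ/mol.
NH2 at 300° (staggered): Cl(0°)/NH2(300°) gauche 3.0 → 3.0 kJ/mol.
The maximum (21.7 kJ/mol) occurs with NH2 at 120°.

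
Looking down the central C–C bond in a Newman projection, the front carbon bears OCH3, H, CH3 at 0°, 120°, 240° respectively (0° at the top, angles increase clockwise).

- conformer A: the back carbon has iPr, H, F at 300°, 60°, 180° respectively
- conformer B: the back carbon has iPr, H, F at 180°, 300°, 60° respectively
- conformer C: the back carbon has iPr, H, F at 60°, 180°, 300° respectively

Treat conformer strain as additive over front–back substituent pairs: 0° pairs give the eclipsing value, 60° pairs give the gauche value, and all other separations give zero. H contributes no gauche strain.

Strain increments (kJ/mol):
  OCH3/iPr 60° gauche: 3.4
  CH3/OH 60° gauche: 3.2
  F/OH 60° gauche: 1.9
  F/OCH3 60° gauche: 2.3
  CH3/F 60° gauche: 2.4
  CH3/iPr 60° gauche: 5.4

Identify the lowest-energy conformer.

B

A (staggered): OCH3(0°)/iPr(300°) gauche 3.4; CH3(240°)/iPr(300°) gauche 5.4; CH3(240°)/F(180°) gauche 2.4 → 11.2 kJ/mol.
B (staggered): OCH3(0°)/F(60°) gauche 2.3; CH3(240°)/iPr(180°) gauche 5.4 → 7.7 kJ/mol.
C (staggered): OCH3(0°)/iPr(60°) gauche 3.4; OCH3(0°)/F(300°) gauche 2.3; CH3(240°)/F(300°) gauche 2.4 → 8.1 kJ/mol.
B has the lowest total (7.7 kJ/mol).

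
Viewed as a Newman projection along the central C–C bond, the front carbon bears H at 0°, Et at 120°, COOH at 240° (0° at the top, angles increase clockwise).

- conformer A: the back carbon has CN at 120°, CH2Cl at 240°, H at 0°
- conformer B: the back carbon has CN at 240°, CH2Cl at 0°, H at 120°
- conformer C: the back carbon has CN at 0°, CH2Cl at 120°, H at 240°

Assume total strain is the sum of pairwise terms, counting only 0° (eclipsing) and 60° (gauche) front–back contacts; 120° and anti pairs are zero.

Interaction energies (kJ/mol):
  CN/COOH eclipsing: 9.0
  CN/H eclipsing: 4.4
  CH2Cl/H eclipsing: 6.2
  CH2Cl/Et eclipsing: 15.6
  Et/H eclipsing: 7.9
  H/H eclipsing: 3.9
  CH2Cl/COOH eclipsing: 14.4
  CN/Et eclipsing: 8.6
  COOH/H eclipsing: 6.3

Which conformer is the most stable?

A (eclipsed): H–H eclipsed, Et–CN eclipsed, COOH–CH2Cl eclipsed; 3.9 + 8.6 + 14.4 = 26.9 kJ/mol.
B (eclipsed): H–CH2Cl eclipsed, Et–H eclipsed, COOH–CN eclipsed; 6.2 + 7.9 + 9.0 = 23.1 kJ/mol.
C (eclipsed): H–CN eclipsed, Et–CH2Cl eclipsed, COOH–H eclipsed; 4.4 + 15.6 + 6.3 = 26.3 kJ/mol.
B has the lowest total (23.1 kJ/mol).

B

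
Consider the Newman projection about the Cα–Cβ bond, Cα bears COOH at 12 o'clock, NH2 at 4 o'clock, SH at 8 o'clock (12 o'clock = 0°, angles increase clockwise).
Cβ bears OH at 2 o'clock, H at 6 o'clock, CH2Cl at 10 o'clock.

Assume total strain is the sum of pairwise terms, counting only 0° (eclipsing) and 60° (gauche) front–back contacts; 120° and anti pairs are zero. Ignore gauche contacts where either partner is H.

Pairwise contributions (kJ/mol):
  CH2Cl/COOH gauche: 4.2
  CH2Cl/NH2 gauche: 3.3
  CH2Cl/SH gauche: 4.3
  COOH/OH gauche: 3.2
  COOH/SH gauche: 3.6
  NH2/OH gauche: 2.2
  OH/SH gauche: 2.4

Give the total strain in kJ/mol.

This conformer (staggered): COOH–OH gauche, COOH–CH2Cl gauche, NH2–OH gauche, SH–CH2Cl gauche; 3.2 + 4.2 + 2.2 + 4.3 = 13.9 kJ/mol.

13.9 kJ/mol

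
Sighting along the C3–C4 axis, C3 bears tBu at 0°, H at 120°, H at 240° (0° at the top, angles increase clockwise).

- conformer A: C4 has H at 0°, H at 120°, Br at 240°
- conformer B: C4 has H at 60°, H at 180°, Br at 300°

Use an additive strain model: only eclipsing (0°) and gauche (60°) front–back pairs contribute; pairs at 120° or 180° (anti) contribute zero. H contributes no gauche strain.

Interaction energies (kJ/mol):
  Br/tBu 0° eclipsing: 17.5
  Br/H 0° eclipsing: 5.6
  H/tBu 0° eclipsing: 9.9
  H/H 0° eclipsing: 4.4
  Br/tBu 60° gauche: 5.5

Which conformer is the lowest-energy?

A is eclipsed. tBu at 0° is eclipsed with H at 0° (9.9); H at 120° is eclipsed with H at 120° (4.4); H at 240° is eclipsed with Br at 240° (5.6). Total 19.9 kJ/mol.
B is staggered. tBu at 0° is gauche with Br at 300° (5.5). Total 5.5 kJ/mol.
B has the lowest total (5.5 kJ/mol).

B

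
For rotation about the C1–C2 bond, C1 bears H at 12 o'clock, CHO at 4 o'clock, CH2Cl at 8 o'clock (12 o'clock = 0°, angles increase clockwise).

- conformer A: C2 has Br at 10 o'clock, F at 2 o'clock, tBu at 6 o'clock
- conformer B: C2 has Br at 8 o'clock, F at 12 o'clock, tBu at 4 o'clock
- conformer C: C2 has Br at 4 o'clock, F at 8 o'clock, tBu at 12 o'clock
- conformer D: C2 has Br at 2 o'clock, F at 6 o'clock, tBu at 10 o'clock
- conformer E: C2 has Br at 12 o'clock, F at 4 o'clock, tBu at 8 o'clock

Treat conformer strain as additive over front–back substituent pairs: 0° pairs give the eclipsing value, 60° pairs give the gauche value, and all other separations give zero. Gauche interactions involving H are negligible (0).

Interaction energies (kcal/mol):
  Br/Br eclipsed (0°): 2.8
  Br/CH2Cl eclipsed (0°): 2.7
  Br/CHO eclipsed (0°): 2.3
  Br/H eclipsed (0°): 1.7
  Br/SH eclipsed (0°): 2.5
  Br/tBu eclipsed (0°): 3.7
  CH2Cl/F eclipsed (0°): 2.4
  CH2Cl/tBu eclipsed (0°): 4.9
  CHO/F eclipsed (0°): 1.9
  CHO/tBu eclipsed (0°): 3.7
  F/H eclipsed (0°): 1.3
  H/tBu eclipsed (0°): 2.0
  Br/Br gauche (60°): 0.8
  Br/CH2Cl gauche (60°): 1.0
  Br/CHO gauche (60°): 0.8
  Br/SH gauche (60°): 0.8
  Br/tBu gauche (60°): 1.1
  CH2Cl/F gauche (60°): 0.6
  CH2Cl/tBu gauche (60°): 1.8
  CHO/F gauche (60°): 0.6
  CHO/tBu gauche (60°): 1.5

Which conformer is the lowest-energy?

D

A (staggered): CHO–F gauche, CHO–tBu gauche, CH2Cl–Br gauche, CH2Cl–tBu gauche; 0.6 + 1.5 + 1.0 + 1.8 = 4.9 kcal/mol.
B (eclipsed): H–F eclipsed, CHO–tBu eclipsed, CH2Cl–Br eclipsed; 1.3 + 3.7 + 2.7 = 7.7 kcal/mol.
C (eclipsed): H–tBu eclipsed, CHO–Br eclipsed, CH2Cl–F eclipsed; 2.0 + 2.3 + 2.4 = 6.7 kcal/mol.
D (staggered): CHO–Br gauche, CHO–F gauche, CH2Cl–F gauche, CH2Cl–tBu gauche; 0.8 + 0.6 + 0.6 + 1.8 = 3.8 kcal/mol.
E (eclipsed): H–Br eclipsed, CHO–F eclipsed, CH2Cl–tBu eclipsed; 1.7 + 1.9 + 4.9 = 8.5 kcal/mol.
D has the lowest total (3.8 kcal/mol).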